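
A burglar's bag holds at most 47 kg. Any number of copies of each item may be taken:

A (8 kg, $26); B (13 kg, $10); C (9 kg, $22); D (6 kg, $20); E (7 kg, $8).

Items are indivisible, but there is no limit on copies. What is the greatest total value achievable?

Best value-per-unit is D at 20/6; filling with it alone gives 7×20 = 140.
Optimal mix: 2×A + 5×D → weight 46, value 152.

$152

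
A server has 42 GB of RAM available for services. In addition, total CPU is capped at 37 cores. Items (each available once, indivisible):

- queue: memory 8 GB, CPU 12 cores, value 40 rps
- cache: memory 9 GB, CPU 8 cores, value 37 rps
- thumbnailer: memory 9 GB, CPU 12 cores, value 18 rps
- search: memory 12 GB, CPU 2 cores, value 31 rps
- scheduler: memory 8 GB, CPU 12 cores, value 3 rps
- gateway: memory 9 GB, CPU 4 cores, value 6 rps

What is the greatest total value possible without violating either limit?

126 rps

Feasible sets respecting both limits:
- queue+cache+thumbnailer+search: memory 38, CPU 34, value 126
- queue+cache+search+gateway: memory 38, CPU 26, value 114
- queue+cache+search+scheduler: memory 37, CPU 34, value 111
- queue+cache+search: memory 29, CPU 22, value 108
Best: 126 rps.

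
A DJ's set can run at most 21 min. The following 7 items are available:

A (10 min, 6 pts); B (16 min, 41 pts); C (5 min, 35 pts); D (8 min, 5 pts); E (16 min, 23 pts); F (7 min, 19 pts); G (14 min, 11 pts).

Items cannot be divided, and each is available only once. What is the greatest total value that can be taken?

Check high-value combinations within 21 min:
- B+C: duration 16+5=21, value 41+35=76
- C+D+F: duration 5+8+7=20, value 35+5+19=59
- C+E: duration 5+16=21, value 35+23=58
Best: 76 pts.

76 pts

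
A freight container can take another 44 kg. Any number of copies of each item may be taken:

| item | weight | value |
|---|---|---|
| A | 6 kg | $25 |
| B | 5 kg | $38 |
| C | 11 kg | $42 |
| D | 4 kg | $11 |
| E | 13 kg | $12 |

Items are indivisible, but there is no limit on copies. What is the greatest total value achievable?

$315

Best value-per-unit is B at 38/5; filling with it alone gives 8×38 = 304.
Optimal mix: 8×B + 1×D → weight 44, value 315.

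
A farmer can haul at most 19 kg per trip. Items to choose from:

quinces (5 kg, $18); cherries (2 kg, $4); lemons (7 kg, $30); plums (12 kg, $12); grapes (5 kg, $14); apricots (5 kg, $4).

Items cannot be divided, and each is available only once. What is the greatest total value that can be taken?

Check high-value combinations within 19 kg:
- quinces+cherries+lemons+grapes: weight 5+2+7+5=19, value 18+4+30+14=66
- quinces+lemons+grapes: weight 5+7+5=17, value 18+30+14=62
- quinces+cherries+lemons+apricots: weight 5+2+7+5=19, value 18+4+30+4=56
- quinces+cherries+lemons: weight 5+2+7=14, value 18+4+30=52
- quinces+lemons+apricots: weight 5+7+5=17, value 18+30+4=52
Best: $66.

$66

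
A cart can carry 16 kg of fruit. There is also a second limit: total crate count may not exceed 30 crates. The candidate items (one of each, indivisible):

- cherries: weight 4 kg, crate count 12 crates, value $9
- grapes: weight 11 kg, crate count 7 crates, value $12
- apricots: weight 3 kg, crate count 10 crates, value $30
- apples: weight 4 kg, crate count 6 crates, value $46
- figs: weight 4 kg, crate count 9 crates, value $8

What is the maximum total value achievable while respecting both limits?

Feasible sets respecting both limits:
- cherries+apricots+apples: weight 11, crate count 28, value 85
- apricots+apples+figs: weight 11, crate count 25, value 84
- apricots+apples: weight 7, crate count 16, value 76
Best: $85.

$85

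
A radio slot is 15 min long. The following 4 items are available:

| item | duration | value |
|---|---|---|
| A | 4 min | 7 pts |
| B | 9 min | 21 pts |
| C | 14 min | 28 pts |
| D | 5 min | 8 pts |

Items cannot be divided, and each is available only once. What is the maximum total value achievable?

Check high-value combinations within 15 min:
- B+D: duration 9+5=14, value 21+8=29
- A+B: duration 4+9=13, value 7+21=28
- C: duration 14, value 28
- B: duration 9, value 21
Best: 29 pts.

29 pts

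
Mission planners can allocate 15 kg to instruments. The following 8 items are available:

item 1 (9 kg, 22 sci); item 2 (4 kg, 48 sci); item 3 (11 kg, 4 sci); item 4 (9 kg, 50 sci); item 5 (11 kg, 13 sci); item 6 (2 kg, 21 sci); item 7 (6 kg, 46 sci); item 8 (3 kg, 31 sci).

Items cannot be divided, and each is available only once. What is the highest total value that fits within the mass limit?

Check high-value combinations within 15 kg:
- item 2+item 6+item 7+item 8: mass 4+2+6+3=15, value 48+21+46+31=146
- item 2+item 7+item 8: mass 4+6+3=13, value 48+46+31=125
- item 2+item 4+item 6: mass 4+9+2=15, value 48+50+21=119
- item 2+item 6+item 7: mass 4+2+6=12, value 48+21+46=115
Best: 146 sci.

146 sci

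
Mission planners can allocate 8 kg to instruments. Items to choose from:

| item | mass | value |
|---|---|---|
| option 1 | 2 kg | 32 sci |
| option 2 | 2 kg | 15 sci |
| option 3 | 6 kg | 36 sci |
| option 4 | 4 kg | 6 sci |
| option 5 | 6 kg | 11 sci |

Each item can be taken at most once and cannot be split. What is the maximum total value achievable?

68 sci

This is a 0/1 knapsack; check combinations near the capacity.
- option 1+option 3: mass 2+6=8, value 32+36=68
- option 1+option 2+option 4: mass 2+2+4=8, value 32+15+6=53
- option 2+option 3: mass 2+6=8, value 15+36=51
- option 1+option 2: mass 2+2=4, value 32+15=47
Best: 68 sci.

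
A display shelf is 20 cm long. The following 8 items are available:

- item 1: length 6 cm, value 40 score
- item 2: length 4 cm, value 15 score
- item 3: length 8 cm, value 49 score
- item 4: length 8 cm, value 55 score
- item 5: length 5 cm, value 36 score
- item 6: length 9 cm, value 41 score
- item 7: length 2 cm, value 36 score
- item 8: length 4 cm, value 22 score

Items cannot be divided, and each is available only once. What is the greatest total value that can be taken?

Check high-value combinations within 20 cm:
- item 1+item 4+item 7+item 8: length 6+8+2+4=20, value 40+55+36+22=153
- item 4+item 5+item 7+item 8: length 8+5+2+4=19, value 55+36+36+22=149
- item 1+item 3+item 7+item 8: length 6+8+2+4=20, value 40+49+36+22=147
Best: 153 score.

153 score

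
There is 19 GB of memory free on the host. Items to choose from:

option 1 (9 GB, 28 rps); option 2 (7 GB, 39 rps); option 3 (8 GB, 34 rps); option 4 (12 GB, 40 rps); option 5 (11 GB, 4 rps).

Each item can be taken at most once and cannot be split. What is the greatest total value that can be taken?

79 rps

Check high-value combinations within 19 GB:
- option 2+option 4: memory 7+12=19, value 39+40=79
- option 2+option 3: memory 7+8=15, value 39+34=73
- option 1+option 2: memory 9+7=16, value 28+39=67
- option 1+option 3: memory 9+8=17, value 28+34=62
Best: 79 rps.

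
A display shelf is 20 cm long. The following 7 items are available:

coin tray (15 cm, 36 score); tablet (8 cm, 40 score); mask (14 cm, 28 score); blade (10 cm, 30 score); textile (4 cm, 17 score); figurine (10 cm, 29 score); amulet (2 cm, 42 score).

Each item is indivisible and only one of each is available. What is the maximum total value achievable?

112 score

Check high-value combinations within 20 cm:
- tablet+blade+amulet: length 8+10+2=20, value 40+30+42=112
- tablet+figurine+amulet: length 8+10+2=20, value 40+29+42=111
- tablet+textile+amulet: length 8+4+2=14, value 40+17+42=99
Best: 112 score.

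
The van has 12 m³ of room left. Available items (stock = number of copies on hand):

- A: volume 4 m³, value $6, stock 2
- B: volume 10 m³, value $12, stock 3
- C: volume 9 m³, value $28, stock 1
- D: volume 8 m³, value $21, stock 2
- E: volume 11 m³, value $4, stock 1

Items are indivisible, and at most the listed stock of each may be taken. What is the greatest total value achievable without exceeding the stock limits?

Top feasible selections:
- 1×C: volume 9, value 28
- 1×A + 1×D: volume 12, value 27
- 1×D: volume 8, value 21
- 2×A: volume 8, value 12
Best: $28.

$28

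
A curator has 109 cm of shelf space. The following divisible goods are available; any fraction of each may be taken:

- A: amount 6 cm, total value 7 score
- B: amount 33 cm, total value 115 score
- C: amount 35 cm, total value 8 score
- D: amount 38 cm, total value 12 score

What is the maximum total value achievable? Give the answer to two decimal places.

Take in order of value per unit:
- B (115/33 per unit): all 33 → value 115, running total 115.00
- A (7/6 per unit): all 6 → value 7, running total 122.00
- D (12/38 per unit): all 38 → value 12, running total 134.00
- C (8/35 per unit): 32 of 35 → value 32×8/35 = 7.3143, running total 141.31
Total 141.31.

141.31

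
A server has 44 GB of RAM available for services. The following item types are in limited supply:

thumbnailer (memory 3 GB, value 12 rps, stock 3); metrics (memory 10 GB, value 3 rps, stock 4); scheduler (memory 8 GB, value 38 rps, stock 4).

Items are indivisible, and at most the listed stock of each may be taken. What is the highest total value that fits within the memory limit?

188 rps

Best selections within memory 44 and stock limits:
- 3×thumbnailer + 4×scheduler: memory 41, value 188
- 2×thumbnailer + 4×scheduler: memory 38, value 176
Best: 188 rps.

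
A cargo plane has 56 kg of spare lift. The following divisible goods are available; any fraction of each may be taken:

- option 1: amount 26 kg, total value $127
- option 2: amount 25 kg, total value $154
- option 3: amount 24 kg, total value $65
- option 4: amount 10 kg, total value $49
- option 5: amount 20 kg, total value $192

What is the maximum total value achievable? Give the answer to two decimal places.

399.88

Take in order of value per unit:
- option 5 (192/20 per unit): all 20 → value 192, running total 192.00
- option 2 (154/25 per unit): all 25 → value 154, running total 346.00
- option 4 (49/10 per unit): all 10 → value 49, running total 395.00
- option 1 (127/26 per unit): 1 of 26 → value 1×127/26 = 4.8846, running total 399.88
Total 399.88.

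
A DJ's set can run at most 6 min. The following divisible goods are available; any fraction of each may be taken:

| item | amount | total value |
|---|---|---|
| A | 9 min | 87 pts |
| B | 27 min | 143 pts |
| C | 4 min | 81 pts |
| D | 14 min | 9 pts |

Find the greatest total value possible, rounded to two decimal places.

100.33

Take in order of value per unit:
- C (81/4 per unit): all 4 → value 81, running total 81.00
- A (87/9 per unit): 2 of 9 → value 2×87/9 = 19.3333, running total 100.33
Total 100.33.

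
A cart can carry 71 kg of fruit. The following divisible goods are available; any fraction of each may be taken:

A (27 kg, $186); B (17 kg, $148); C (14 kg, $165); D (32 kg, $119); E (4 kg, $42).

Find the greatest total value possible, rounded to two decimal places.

Take in order of value per unit:
- C (165/14 per unit): all 14 → value 165, running total 165.00
- E (42/4 per unit): all 4 → value 42, running total 207.00
- B (148/17 per unit): all 17 → value 148, running total 355.00
- A (186/27 per unit): all 27 → value 186, running total 541.00
- D (119/32 per unit): 9 of 32 → value 9×119/32 = 33.4688, running total 574.47
Total 574.47.

574.47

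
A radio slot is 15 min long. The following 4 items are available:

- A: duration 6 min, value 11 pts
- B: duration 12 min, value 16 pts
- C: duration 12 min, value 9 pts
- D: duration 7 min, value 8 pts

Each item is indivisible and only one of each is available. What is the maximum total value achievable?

19 pts

Check high-value combinations within 15 min:
- A+D: duration 6+7=13, value 11+8=19
- B: duration 12, value 16
- A: duration 6, value 11
Best: 19 pts.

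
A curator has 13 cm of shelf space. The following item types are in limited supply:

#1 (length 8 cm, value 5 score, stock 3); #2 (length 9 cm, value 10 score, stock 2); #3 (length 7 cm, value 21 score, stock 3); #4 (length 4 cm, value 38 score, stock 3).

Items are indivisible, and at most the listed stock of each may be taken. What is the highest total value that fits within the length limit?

114 score

Top feasible selections:
- 3×#4: length 12, value 114
- 2×#4: length 8, value 76
- 1×#3 + 1×#4: length 11, value 59
Best: 114 score.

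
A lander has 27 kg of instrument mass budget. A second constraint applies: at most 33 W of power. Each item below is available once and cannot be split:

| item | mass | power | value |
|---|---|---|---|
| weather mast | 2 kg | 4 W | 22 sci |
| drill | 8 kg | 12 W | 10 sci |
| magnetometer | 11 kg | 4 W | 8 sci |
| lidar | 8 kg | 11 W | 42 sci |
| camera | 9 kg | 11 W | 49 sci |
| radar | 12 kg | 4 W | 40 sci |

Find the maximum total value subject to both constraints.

Feasible sets respecting both limits:
- weather mast+lidar+camera: mass 19, power 26, value 113
- weather mast+camera+radar: mass 23, power 19, value 111
- weather mast+lidar+radar: mass 22, power 19, value 104
Best: 113 sci.

113 sci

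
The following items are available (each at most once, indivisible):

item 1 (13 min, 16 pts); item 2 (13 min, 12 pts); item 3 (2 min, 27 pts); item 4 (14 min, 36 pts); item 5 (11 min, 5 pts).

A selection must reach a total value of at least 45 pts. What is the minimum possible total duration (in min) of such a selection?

Subsets with value ≥ 45, sorted by total duration:
- item 3+item 4: duration 16, value 63
- item 1+item 3+item 5: duration 26, value 48
Minimum duration: 16 min.

16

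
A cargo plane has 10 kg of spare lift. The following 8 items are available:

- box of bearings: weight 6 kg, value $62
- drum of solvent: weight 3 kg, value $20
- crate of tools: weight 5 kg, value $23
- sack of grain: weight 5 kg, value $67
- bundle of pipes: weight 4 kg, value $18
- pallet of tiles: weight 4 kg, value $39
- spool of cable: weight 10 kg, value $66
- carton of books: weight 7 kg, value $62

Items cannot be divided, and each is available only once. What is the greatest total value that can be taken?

Check high-value combinations within 10 kg:
- sack of grain+pallet of tiles: weight 5+4=9, value 67+39=106
- box of bearings+pallet of tiles: weight 6+4=10, value 62+39=101
- crate of tools+sack of grain: weight 5+5=10, value 23+67=90
Best: $106.

$106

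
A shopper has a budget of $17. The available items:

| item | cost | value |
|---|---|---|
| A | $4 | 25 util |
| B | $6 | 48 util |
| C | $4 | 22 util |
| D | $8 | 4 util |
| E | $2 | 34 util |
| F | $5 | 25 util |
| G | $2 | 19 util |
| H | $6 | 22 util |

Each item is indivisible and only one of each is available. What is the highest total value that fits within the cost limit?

Check high-value combinations within $17:
- A+B+E+F: cost 4+6+2+5=17, value 25+48+34+25=132
- A+B+C+E: cost 4+6+4+2=16, value 25+48+22+34=129
- B+C+E+F: cost 6+4+2+5=17, value 48+22+34+25=129
Best: 132 util.

132 util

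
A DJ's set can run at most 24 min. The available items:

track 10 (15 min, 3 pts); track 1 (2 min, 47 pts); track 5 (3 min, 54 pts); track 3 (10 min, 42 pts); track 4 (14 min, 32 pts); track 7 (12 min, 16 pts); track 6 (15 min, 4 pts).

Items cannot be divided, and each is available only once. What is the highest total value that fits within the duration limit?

Check high-value combinations within 24 min:
- track 1+track 5+track 3: duration 2+3+10=15, value 47+54+42=143
- track 1+track 5+track 4: duration 2+3+14=19, value 47+54+32=133
- track 1+track 5+track 7: duration 2+3+12=17, value 47+54+16=117
Best: 143 pts.

143 pts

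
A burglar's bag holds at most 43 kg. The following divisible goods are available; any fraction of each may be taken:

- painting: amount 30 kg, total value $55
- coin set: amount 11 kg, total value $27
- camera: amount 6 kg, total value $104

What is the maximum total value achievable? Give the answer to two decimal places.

178.67

Take in order of value per unit:
- camera (104/6 per unit): all 6 → value 104, running total 104.00
- coin set (27/11 per unit): all 11 → value 27, running total 131.00
- painting (55/30 per unit): 26 of 30 → value 26×55/30 = 47.6667, running total 178.67
Total 178.67.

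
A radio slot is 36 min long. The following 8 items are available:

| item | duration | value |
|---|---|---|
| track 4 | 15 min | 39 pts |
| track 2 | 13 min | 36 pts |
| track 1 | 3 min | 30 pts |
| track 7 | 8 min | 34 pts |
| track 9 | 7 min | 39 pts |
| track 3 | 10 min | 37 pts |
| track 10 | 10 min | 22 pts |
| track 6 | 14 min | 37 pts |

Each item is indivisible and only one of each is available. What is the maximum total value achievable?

145 pts

This is a 0/1 knapsack; check combinations near the capacity.
- track 4+track 1+track 9+track 3: duration 15+3+7+10=35, value 39+30+39+37=145
- track 1+track 9+track 3+track 6: duration 3+7+10+14=34, value 30+39+37+37=143
- track 4+track 1+track 7+track 9: duration 15+3+8+7=33, value 39+30+34+39=142
- track 2+track 1+track 9+track 3: duration 13+3+7+10=33, value 36+30+39+37=142
Best: 145 pts.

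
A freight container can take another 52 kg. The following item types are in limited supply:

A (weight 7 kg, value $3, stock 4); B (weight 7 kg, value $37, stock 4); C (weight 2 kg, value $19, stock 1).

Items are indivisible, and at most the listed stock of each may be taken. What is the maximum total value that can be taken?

$176

Top feasible selections:
- 3×A + 4×B + 1×C: weight 51, value 176
- 2×A + 4×B + 1×C: weight 44, value 173
- 1×A + 4×B + 1×C: weight 37, value 170
- 4×B + 1×C: weight 30, value 167
Best: $176.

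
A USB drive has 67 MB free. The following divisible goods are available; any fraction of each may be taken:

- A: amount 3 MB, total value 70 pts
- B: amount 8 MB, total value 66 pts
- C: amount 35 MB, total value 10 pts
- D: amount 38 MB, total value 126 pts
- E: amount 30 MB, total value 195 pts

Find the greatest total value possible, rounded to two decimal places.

417.21

Take in order of value per unit:
- A (70/3 per unit): all 3 → value 70, running total 70.00
- B (66/8 per unit): all 8 → value 66, running total 136.00
- E (195/30 per unit): all 30 → value 195, running total 331.00
- D (126/38 per unit): 26 of 38 → value 26×126/38 = 86.2105, running total 417.21
Total 417.21.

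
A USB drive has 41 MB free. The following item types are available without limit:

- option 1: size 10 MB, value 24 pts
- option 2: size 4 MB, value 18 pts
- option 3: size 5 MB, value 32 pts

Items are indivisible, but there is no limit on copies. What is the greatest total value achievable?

Best value-per-unit is option 3 at 32/5, and filling with it alone uses size 8×5=40. No mix of the others beats 8×32 = 256.

256 pts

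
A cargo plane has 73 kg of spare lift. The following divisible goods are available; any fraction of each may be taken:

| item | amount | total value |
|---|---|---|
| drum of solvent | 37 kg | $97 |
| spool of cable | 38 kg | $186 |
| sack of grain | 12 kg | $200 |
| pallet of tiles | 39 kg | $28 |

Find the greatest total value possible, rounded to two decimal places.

446.30

Take in order of value per unit:
- sack of grain (200/12 per unit): all 12 → value 200, running total 200.00
- spool of cable (186/38 per unit): all 38 → value 186, running total 386.00
- drum of solvent (97/37 per unit): 23 of 37 → value 23×97/37 = 60.2973, running total 446.30
Total 446.30.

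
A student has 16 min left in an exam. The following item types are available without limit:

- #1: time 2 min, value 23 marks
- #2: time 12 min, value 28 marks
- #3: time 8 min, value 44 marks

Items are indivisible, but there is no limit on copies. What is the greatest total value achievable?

184 marks

Best value-per-unit is #1 at 23/2, and filling with it alone uses time 8×2=16. No mix of the others beats 8×23 = 184.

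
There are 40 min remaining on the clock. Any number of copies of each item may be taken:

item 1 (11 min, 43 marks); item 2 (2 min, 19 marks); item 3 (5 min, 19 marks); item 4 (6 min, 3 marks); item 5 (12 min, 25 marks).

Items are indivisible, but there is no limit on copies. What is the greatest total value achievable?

380 marks

Best value-per-unit is item 2 at 19/2, and filling with it alone uses time 20×2=40. No mix of the others beats 20×19 = 380.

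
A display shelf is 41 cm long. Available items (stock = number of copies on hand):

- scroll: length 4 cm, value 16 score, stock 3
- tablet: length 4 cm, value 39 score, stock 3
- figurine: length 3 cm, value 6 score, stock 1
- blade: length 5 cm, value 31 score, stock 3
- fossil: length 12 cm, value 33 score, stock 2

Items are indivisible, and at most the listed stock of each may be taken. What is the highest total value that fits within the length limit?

Best selections within length 41 and stock limits:
- 3×scroll + 3×tablet + 3×blade: length 39, value 258
- 2×scroll + 3×tablet + 1×figurine + 3×blade: length 38, value 248
- 3×tablet + 3×blade + 1×fossil: length 39, value 243
- 2×scroll + 3×tablet + 3×blade: length 35, value 242
Best: 258 score.

258 score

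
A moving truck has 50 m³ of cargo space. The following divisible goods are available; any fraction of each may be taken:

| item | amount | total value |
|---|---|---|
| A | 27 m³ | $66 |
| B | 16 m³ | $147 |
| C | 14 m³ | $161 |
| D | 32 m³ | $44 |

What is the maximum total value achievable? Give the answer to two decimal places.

356.89

Take in order of value per unit:
- C (161/14 per unit): all 14 → value 161, running total 161.00
- B (147/16 per unit): all 16 → value 147, running total 308.00
- A (66/27 per unit): 20 of 27 → value 20×66/27 = 48.8889, running total 356.89
Total 356.89.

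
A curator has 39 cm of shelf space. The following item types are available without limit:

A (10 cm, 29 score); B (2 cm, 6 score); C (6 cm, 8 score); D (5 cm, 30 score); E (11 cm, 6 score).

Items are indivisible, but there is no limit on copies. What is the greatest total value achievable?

222 score

Best value-per-unit is D at 30/5; filling with it alone gives 7×30 = 210.
Optimal mix: 2×B + 7×D → length 39, value 222.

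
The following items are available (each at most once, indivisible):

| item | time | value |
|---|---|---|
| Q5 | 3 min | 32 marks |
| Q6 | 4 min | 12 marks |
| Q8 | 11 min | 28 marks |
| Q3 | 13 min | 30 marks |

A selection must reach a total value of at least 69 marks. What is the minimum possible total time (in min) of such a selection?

Subsets with value ≥ 69, sorted by total time:
- Q5+Q6+Q8: time 18, value 72
- Q5+Q6+Q3: time 20, value 74
- Q5+Q8+Q3: time 27, value 90
Minimum time: 18 min.

18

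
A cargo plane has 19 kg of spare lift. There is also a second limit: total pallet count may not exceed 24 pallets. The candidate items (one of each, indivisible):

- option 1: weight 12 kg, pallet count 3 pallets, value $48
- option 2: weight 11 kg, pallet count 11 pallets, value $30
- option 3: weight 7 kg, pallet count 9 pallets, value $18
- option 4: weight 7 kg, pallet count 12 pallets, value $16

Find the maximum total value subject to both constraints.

Feasible sets respecting both limits:
- option 1+option 3: weight 19, pallet count 12, value 66
- option 1+option 4: weight 19, pallet count 15, value 64
- option 1: weight 12, pallet count 3, value 48
- option 2+option 3: weight 18, pallet count 20, value 48
Best: $66.

$66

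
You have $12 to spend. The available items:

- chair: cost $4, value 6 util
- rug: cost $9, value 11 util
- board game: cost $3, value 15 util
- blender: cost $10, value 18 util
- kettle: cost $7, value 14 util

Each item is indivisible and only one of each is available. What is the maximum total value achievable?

29 util

Check high-value combinations within $12:
- board game+kettle: cost 3+7=10, value 15+14=29
- rug+board game: cost 9+3=12, value 11+15=26
- chair+board game: cost 4+3=7, value 6+15=21
- chair+kettle: cost 4+7=11, value 6+14=20
- blender: cost 10, value 18
Best: 29 util.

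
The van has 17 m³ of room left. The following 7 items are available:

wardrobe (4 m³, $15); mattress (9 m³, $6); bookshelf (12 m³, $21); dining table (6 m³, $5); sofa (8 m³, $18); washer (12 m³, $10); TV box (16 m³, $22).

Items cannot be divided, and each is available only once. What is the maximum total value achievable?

$36

Check high-value combinations within 17 m³:
- wardrobe+bookshelf: volume 4+12=16, value 15+21=36
- wardrobe+sofa: volume 4+8=12, value 15+18=33
- wardrobe+washer: volume 4+12=16, value 15+10=25
- mattress+sofa: volume 9+8=17, value 6+18=24
Best: $36.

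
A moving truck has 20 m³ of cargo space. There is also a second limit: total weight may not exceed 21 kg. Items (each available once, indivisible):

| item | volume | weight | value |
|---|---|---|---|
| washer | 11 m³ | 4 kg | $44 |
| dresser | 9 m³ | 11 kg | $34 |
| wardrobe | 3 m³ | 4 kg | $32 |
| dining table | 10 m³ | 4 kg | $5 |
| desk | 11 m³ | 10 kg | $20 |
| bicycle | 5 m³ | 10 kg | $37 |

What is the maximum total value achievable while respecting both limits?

Feasible sets respecting both limits:
- washer+wardrobe+bicycle: volume 19, weight 18, value 113
- washer+bicycle: volume 16, weight 14, value 81
- washer+dresser: volume 20, weight 15, value 78
Best: $113.

$113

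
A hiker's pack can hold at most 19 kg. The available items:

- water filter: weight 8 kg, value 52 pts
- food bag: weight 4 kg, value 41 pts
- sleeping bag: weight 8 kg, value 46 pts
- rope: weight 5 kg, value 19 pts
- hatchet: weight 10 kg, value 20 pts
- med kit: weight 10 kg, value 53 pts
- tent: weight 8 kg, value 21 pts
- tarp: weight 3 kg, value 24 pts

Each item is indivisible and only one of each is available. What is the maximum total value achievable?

122 pts

Check high-value combinations within 19 kg:
- water filter+sleeping bag+tarp: weight 8+8+3=19, value 52+46+24=122
- food bag+med kit+tarp: weight 4+10+3=17, value 41+53+24=118
- water filter+food bag+tarp: weight 8+4+3=15, value 52+41+24=117
- food bag+rope+med kit: weight 4+5+10=19, value 41+19+53=113
Best: 122 pts.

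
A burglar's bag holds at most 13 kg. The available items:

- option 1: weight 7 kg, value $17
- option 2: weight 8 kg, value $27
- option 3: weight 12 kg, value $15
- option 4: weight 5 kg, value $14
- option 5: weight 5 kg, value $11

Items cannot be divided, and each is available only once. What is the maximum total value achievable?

$41

This is a 0/1 knapsack; check combinations near the capacity.
- option 2+option 4: weight 8+5=13, value 27+14=41
- option 2+option 5: weight 8+5=13, value 27+11=38
- option 1+option 4: weight 7+5=12, value 17+14=31
- option 1+option 5: weight 7+5=12, value 17+11=28
- option 2: weight 8, value 27
Best: $41.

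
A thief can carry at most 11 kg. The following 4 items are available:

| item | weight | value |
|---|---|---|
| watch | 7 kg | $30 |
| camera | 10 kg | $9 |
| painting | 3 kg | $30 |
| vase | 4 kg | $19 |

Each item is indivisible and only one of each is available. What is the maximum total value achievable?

This is a 0/1 knapsack; check combinations near the capacity.
- watch+painting: weight 7+3=10, value 30+30=60
- painting+vase: weight 3+4=7, value 30+19=49
- watch+vase: weight 7+4=11, value 30+19=49
Best: $60.

$60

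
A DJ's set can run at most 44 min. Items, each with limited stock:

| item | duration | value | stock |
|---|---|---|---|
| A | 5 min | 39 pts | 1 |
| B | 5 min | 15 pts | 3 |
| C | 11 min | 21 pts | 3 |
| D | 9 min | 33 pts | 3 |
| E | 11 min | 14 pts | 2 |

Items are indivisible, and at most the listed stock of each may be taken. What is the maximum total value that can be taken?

Best selections within duration 44 and stock limits:
- 1×A + 2×B + 3×D: duration 42, value 168
- 1×A + 1×C + 3×D: duration 43, value 159
Best: 168 pts.

168 pts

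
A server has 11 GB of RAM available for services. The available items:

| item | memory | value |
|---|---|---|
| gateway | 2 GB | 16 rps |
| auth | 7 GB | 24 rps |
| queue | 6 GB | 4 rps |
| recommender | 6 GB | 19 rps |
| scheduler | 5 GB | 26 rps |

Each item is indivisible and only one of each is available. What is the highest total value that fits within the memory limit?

This is a 0/1 knapsack; check combinations near the capacity.
- recommender+scheduler: memory 6+5=11, value 19+26=45
- gateway+scheduler: memory 2+5=7, value 16+26=42
- gateway+auth: memory 2+7=9, value 16+24=40
Best: 45 rps.

45 rps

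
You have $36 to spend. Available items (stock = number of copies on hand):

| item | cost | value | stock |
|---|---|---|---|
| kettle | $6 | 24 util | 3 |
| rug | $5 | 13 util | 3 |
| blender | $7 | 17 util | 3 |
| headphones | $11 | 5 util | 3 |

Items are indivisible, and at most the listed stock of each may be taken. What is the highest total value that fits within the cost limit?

115 util

Top feasible selections:
- 3×kettle + 2×rug + 1×blender: cost 35, value 115
- 3×kettle + 3×rug: cost 33, value 111
- 2×kettle + 2×rug + 2×blender: cost 36, value 108
- 3×kettle + 2×blender: cost 32, value 106
Best: 115 util.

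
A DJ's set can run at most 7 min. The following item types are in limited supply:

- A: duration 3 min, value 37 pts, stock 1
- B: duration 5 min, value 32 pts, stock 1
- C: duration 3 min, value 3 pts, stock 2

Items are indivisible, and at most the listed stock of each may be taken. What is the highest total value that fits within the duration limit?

40 pts

Best selections within duration 7 and stock limits:
- 1×A + 1×C: duration 6, value 40
- 1×A: duration 3, value 37
Best: 40 pts.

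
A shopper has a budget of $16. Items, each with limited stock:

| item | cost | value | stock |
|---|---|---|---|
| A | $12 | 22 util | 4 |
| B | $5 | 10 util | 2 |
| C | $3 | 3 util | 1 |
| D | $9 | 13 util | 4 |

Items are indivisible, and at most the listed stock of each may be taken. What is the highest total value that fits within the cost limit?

Best selections within cost 16 and stock limits:
- 1×A + 1×C: cost 15, value 25
- 2×B + 1×C: cost 13, value 23
- 1×B + 1×D: cost 14, value 23
- 1×A: cost 12, value 22
Best: 25 util.

25 util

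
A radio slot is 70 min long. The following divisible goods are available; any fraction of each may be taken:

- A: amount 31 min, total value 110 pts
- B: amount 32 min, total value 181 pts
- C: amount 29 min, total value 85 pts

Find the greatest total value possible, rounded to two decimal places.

Take in order of value per unit:
- B (181/32 per unit): all 32 → value 181, running total 181.00
- A (110/31 per unit): all 31 → value 110, running total 291.00
- C (85/29 per unit): 7 of 29 → value 7×85/29 = 20.5172, running total 311.52
Total 311.52.

311.52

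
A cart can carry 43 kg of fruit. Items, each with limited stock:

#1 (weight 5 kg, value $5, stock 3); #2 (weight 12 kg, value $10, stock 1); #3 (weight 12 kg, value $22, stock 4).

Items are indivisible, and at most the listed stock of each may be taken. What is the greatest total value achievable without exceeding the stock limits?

Top feasible selections:
- 1×#1 + 3×#3: weight 41, value 71
- 3×#3: weight 36, value 66
Best: $71.

$71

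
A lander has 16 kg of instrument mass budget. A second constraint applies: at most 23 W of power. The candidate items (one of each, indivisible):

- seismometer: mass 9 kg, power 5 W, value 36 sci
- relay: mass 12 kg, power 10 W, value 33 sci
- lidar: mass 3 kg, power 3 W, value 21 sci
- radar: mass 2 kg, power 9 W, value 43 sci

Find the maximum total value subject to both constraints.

100 sci

Feasible sets respecting both limits:
- seismometer+lidar+radar: mass 14, power 17, value 100
- seismometer+radar: mass 11, power 14, value 79
- relay+radar: mass 14, power 19, value 76
Best: 100 sci.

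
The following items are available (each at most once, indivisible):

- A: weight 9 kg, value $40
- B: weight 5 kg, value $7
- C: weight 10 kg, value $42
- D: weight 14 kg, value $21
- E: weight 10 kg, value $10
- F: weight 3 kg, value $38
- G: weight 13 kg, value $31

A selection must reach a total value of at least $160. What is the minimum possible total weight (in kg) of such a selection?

Subsets with value ≥ 160, sorted by total weight:
- A+C+E+F+G: weight 45, value 161
- A+C+D+F+G: weight 49, value 172
- A+B+C+E+F+G: weight 50, value 168
Minimum weight: 45 kg.

45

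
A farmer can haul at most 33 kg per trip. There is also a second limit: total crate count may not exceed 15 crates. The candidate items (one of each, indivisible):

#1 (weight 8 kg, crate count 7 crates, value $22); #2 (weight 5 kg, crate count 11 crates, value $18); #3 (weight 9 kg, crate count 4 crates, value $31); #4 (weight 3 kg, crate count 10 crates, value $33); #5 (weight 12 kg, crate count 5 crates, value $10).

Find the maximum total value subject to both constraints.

$64

Feasible sets respecting both limits:
- #3+#4: weight 12, crate count 14, value 64
- #1+#3: weight 17, crate count 11, value 53
- #2+#3: weight 14, crate count 15, value 49
Best: $64.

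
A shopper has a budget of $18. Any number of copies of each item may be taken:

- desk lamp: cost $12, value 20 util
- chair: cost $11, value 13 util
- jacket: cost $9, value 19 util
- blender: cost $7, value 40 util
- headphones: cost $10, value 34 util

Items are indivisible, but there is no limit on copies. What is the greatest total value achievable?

80 util

Best value-per-unit is blender at 40/7, and filling with it alone uses cost 2×7=14. No mix of the others beats 2×40 = 80.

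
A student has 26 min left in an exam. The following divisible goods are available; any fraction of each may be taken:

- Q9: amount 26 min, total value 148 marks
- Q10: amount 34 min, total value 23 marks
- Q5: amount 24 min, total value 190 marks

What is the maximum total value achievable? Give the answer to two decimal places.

Take in order of value per unit:
- Q5 (190/24 per unit): all 24 → value 190, running total 190.00
- Q9 (148/26 per unit): 2 of 26 → value 2×148/26 = 11.3846, running total 201.38
Total 201.38.

201.38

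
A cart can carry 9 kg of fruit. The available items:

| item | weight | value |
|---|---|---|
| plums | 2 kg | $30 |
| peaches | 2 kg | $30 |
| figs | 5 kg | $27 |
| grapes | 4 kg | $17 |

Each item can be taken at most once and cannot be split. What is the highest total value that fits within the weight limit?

Check high-value combinations within 9 kg:
- plums+peaches+figs: weight 2+2+5=9, value 30+30+27=87
- plums+peaches+grapes: weight 2+2+4=8, value 30+30+17=77
- plums+peaches: weight 2+2=4, value 30+30=60
- plums+figs: weight 2+5=7, value 30+27=57
Best: $87.

$87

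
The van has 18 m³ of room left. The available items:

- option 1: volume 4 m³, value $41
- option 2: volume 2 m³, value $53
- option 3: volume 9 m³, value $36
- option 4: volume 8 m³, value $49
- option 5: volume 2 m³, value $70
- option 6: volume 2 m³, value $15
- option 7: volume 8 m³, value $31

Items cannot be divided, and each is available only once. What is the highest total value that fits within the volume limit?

$228

This is a 0/1 knapsack; check combinations near the capacity.
- option 1+option 2+option 4+option 5+option 6: volume 4+2+8+2+2=18, value 41+53+49+70+15=228
- option 1+option 2+option 4+option 5: volume 4+2+8+2=16, value 41+53+49+70=213
- option 1+option 2+option 5+option 6+option 7: volume 4+2+2+2+8=18, value 41+53+70+15+31=210
- option 1+option 2+option 3+option 5: volume 4+2+9+2=17, value 41+53+36+70=200
Best: $228.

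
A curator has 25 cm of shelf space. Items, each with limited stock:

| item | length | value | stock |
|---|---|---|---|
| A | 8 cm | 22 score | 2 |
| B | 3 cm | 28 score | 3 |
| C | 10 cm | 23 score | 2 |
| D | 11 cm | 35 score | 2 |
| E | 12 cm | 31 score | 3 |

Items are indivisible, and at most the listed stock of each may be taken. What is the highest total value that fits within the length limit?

128 score

Top feasible selections:
- 2×A + 3×B: length 25, value 128
- 3×B + 1×D: length 20, value 119
Best: 128 score.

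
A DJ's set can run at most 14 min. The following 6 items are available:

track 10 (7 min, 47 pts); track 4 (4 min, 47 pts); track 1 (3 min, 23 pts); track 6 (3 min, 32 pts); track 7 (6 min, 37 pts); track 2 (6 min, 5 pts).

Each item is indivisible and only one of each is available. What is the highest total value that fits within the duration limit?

Check high-value combinations within 14 min:
- track 10+track 4+track 6: duration 7+4+3=14, value 47+47+32=126
- track 10+track 4+track 1: duration 7+4+3=14, value 47+47+23=117
- track 4+track 6+track 7: duration 4+3+6=13, value 47+32+37=116
Best: 126 pts.

126 pts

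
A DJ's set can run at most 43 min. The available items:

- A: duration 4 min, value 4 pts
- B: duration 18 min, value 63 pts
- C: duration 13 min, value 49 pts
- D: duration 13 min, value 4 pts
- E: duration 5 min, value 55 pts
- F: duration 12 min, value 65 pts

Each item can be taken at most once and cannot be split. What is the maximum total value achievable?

Check high-value combinations within 43 min:
- A+B+E+F: duration 4+18+5+12=39, value 4+63+55+65=187
- B+E+F: duration 18+5+12=35, value 63+55+65=183
- B+C+F: duration 18+13+12=43, value 63+49+65=177
Best: 187 pts.

187 pts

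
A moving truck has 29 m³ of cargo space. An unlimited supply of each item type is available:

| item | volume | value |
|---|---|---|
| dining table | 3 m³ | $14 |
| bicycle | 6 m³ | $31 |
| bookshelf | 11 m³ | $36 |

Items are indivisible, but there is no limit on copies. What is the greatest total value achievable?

$138

Best value-per-unit is bicycle at 31/6; filling with it alone gives 4×31 = 124.
Optimal mix: 1×dining table + 4×bicycle → volume 27, value 138.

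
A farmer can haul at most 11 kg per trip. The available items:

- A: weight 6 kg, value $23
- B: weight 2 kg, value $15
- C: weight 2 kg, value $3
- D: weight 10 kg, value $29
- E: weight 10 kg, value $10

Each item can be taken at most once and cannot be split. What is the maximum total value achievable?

Check high-value combinations within 11 kg:
- A+B+C: weight 6+2+2=10, value 23+15+3=41
- A+B: weight 6+2=8, value 23+15=38
- D: weight 10, value 29
- A+C: weight 6+2=8, value 23+3=26
- A: weight 6, value 23
Best: $41.

$41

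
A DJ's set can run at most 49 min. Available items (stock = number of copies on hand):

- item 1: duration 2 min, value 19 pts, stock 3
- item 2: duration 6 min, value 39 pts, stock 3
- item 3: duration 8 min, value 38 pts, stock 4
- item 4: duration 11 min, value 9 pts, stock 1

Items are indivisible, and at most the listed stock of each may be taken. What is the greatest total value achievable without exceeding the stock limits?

Best selections within duration 49 and stock limits:
- 3×item 1 + 3×item 2 + 3×item 3: duration 48, value 288
- 2×item 1 + 3×item 2 + 3×item 3: duration 46, value 269
Best: 288 pts.

288 pts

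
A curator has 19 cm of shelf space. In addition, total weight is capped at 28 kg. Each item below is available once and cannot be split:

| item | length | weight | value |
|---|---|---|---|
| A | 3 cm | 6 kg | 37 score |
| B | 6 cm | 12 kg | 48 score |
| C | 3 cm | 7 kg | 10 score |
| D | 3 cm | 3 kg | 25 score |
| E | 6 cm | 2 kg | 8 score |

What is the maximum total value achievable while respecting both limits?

120 score

Feasible sets respecting both limits:
- A+B+C+D: length 15, weight 28, value 120
- A+B+D+E: length 18, weight 23, value 118
- A+B+D: length 12, weight 21, value 110
- A+B+C+E: length 18, weight 27, value 103
Best: 120 score.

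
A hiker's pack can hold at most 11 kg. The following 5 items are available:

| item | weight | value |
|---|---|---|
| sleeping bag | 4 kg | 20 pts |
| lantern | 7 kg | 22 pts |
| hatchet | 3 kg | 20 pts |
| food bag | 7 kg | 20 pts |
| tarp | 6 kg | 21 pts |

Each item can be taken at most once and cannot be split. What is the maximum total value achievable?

42 pts

This is a 0/1 knapsack; check combinations near the capacity.
- lantern+hatchet: weight 7+3=10, value 22+20=42
- sleeping bag+lantern: weight 4+7=11, value 20+22=42
- hatchet+tarp: weight 3+6=9, value 20+21=41
- sleeping bag+tarp: weight 4+6=10, value 20+21=41
- sleeping bag+hatchet: weight 4+3=7, value 20+20=40
Best: 42 pts.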